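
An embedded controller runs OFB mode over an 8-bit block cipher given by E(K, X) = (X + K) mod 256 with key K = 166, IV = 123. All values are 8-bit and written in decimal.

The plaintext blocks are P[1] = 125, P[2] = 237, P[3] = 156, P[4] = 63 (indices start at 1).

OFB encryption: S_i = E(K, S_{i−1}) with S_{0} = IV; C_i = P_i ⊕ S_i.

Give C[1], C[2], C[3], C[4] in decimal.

C[1] = 92, C[2] = 42, C[3] = 241, C[4] = 44

C[1]: S = E(K, 123) = 33; 125 ⊕ 33 = 92.
C[2]: S = E(K, 33) = 199; 237 ⊕ 199 = 42.
C[3]: S = E(K, 199) = 109; 156 ⊕ 109 = 241.
C[4]: S = E(K, 109) = 19; 63 ⊕ 19 = 44.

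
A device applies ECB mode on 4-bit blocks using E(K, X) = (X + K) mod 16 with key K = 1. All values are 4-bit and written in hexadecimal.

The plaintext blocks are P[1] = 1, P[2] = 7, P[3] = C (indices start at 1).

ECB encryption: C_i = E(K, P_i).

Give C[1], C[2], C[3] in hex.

C[1]: E(K, 1) = 2.
C[2]: E(K, 7) = 8.
C[3]: E(K, C) = D.

C[1] = 2, C[2] = 8, C[3] = D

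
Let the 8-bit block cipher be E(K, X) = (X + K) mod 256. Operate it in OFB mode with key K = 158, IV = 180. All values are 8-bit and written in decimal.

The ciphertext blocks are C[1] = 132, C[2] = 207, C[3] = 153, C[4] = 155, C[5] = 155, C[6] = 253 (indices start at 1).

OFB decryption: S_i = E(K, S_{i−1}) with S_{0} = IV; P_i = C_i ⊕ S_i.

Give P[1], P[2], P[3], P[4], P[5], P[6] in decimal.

P[1]: S = E(K, 180) = 82; 132 ⊕ 82 = 214.
P[2]: S = E(K, 82) = 240; 207 ⊕ 240 = 63.
P[3]: S = E(K, 240) = 142; 153 ⊕ 142 = 23.
P[4]: S = E(K, 142) = 44; 155 ⊕ 44 = 183.
P[5]: S = E(K, 44) = 202; 155 ⊕ 202 = 81.
P[6]: S = E(K, 202) = 104; 253 ⊕ 104 = 149.

P[1] = 214, P[2] = 63, P[3] = 23, P[4] = 183, P[5] = 81, P[6] = 149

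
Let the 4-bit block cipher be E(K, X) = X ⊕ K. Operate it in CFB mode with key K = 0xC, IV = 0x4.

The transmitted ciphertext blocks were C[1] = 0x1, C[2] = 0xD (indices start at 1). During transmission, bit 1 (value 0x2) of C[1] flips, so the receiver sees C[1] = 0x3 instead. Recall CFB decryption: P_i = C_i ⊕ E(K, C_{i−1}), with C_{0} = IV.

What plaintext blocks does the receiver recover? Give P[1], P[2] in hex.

Only C[1] changed, to 0x3. In CFB, a change in C_i flips the same bit in P_i and garbles P_{i+1}. Decrypting the received ciphertext:
P[1]: E(K, 0x4) = 0x8; 0x3 ⊕ 0x8 = 0xB.
P[2]: E(K, 0x3) = 0xF; 0xD ⊕ 0xF = 0x2.
Blocks that differ from the original plaintext: P[1], P[2].

P[1] = 0xB, P[2] = 0x2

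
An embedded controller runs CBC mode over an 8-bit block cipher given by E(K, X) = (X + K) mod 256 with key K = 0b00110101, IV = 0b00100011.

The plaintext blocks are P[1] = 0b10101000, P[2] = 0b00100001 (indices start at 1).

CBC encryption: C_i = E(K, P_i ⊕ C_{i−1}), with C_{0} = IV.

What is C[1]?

C[1]: P[1] ⊕ 0b00100011 = 0b10001011; E(K, 0b10001011) = 0b11000000.

C[1] = 0b11000000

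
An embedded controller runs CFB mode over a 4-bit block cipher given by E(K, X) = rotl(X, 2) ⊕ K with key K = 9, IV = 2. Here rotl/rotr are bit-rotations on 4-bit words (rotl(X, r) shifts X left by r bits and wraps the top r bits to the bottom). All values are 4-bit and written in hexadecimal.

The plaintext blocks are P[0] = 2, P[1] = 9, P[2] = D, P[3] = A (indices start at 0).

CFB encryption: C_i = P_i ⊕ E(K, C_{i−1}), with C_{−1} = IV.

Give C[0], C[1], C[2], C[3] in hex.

C[0]: E(K, 2) = 1; 2 ⊕ 1 = 3.
C[1]: E(K, 3) = 5; 9 ⊕ 5 = C.
C[2]: E(K, C) = A; D ⊕ A = 7.
C[3]: E(K, 7) = 4; A ⊕ 4 = E.

C[0] = 3, C[1] = C, C[2] = 7, C[3] = E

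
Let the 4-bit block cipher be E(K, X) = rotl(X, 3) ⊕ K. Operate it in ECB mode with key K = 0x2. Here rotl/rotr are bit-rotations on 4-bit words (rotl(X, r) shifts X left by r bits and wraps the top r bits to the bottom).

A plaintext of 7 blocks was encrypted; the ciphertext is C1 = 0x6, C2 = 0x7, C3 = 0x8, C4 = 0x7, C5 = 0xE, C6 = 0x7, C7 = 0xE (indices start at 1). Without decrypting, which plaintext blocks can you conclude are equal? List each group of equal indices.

ECB encrypts each block independently with the same key, so equal ciphertext blocks imply equal plaintext blocks.
C2 = C4 = C6 = 0x7, so P2 = P4 = P6.
C5 = C7 = 0xE, so P5 = P7.

P2 = P4 = P6; P5 = P7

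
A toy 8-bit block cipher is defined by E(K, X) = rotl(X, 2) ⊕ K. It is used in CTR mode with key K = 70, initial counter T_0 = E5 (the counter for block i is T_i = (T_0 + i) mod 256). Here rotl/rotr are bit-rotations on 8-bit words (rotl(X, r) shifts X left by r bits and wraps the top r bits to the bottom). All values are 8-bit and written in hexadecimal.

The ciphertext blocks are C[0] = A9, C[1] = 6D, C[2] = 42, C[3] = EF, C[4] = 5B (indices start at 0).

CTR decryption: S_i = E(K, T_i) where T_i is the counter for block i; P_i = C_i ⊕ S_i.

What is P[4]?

P[4]: T = E9, S = E(K, T) = D7; 5B ⊕ D7 = 8C.

P[4] = 8C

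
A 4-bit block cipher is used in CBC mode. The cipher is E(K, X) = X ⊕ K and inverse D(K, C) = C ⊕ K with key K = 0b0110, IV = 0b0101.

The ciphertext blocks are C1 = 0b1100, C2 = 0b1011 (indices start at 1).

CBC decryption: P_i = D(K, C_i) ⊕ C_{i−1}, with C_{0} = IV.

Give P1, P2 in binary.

P1 = 0b1111, P2 = 0b0001

P1: D(K, 0b1100) = 0b1010; 0b1010 ⊕ 0b0101 = 0b1111.
P2: D(K, 0b1011) = 0b1101; 0b1101 ⊕ 0b1100 = 0b0001.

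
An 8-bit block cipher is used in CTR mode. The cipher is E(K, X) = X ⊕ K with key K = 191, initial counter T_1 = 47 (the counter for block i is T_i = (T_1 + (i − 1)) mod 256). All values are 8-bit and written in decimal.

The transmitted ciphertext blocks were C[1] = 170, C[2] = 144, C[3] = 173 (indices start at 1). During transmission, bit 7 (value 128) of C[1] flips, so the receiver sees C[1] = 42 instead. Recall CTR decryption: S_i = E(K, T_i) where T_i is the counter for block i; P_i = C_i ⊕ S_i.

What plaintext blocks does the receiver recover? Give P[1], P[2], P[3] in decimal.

Only C[1] changed, to 42. In CTR, a change in C_i flips the same bit in P_i only; the keystream is unaffected. Decrypting the received ciphertext:
P[1]: T = 47, S = E(K, T) = 144; 42 ⊕ 144 = 186.
P[2]: T = 48, S = E(K, T) = 143; 144 ⊕ 143 = 31.
P[3]: T = 49, S = E(K, T) = 142; 173 ⊕ 142 = 35.
Blocks that differ from the original plaintext: P[1].

P[1] = 186, P[2] = 31, P[3] = 35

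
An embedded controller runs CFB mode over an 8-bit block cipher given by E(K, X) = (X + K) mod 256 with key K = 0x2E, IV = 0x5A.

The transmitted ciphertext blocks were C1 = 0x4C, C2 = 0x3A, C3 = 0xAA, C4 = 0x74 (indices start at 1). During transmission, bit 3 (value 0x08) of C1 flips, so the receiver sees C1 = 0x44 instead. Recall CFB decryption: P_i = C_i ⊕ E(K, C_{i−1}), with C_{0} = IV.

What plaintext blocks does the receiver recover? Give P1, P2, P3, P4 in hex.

Only C1 changed, to 0x44. In CFB, a change in C_i flips the same bit in P_i and garbles P_{i+1}. Decrypting the received ciphertext:
P1: E(K, 0x5A) = 0x88; 0x44 ⊕ 0x88 = 0xCC.
P2: E(K, 0x44) = 0x72; 0x3A ⊕ 0x72 = 0x48.
P3: E(K, 0x3A) = 0x68; 0xAA ⊕ 0x68 = 0xC2.
P4: E(K, 0xAA) = 0xD8; 0x74 ⊕ 0xD8 = 0xAC.
Blocks that differ from the original plaintext: P1, P2.

P1 = 0xCC, P2 = 0x48, P3 = 0xC2, P4 = 0xAC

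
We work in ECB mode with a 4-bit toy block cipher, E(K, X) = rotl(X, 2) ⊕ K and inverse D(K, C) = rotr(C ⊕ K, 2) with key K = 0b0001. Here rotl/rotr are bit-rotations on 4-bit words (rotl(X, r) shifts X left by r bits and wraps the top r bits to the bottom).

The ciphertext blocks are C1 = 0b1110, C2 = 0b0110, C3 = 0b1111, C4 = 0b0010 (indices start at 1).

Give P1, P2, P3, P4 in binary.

ECB decryption: P_i = D(K, C_i).
P1: D(K, 0b1110) = 0b1111.
P2: D(K, 0b0110) = 0b1101.
P3: D(K, 0b1111) = 0b1011.
P4: D(K, 0b0010) = 0b1100.

P1 = 0b1111, P2 = 0b1101, P3 = 0b1011, P4 = 0b1100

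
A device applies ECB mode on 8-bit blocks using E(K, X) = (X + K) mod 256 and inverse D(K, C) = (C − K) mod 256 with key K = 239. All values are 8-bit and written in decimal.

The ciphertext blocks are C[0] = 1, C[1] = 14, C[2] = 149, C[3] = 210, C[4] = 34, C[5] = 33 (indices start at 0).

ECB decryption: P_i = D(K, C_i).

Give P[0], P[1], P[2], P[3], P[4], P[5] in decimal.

P[0]: D(K, 1) = 18.
P[1]: D(K, 14) = 31.
P[2]: D(K, 149) = 166.
P[3]: D(K, 210) = 227.
P[4]: D(K, 34) = 51.
P[5]: D(K, 33) = 50.

P[0] = 18, P[1] = 31, P[2] = 166, P[3] = 227, P[4] = 51, P[5] = 50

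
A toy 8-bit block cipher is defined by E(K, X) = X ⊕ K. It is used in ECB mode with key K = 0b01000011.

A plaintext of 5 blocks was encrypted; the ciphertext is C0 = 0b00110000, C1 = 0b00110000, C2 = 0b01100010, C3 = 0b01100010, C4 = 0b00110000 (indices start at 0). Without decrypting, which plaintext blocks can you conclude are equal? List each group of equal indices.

ECB encrypts each block independently with the same key, so equal ciphertext blocks imply equal plaintext blocks.
C0 = C1 = C4 = 0b00110000, so P0 = P1 = P4.
C2 = C3 = 0b01100010, so P2 = P3.

P0 = P1 = P4; P2 = P3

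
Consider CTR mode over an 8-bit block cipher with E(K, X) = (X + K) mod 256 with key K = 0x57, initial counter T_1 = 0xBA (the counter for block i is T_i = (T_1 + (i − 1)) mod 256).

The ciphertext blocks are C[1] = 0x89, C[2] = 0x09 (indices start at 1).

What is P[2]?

CTR decryption: S_i = E(K, T_i) where T_i is the counter for block i; P_i = C_i ⊕ S_i.
P[2]: T = 0xBB, S = E(K, T) = 0x12; 0x09 ⊕ 0x12 = 0x1B.

P[2] = 0x1B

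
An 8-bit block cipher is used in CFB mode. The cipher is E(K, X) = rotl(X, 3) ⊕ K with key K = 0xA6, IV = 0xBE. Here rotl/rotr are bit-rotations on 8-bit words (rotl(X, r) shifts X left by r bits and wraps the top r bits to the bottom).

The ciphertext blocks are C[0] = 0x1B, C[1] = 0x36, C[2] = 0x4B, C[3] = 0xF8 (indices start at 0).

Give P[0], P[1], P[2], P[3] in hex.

CFB decryption: P_i = C_i ⊕ E(K, C_{i−1}), with C_{−1} = IV.
P[0]: E(K, 0xBE) = 0x53; 0x1B ⊕ 0x53 = 0x48.
P[1]: E(K, 0x1B) = 0x7E; 0x36 ⊕ 0x7E = 0x48.
P[2]: E(K, 0x36) = 0x17; 0x4B ⊕ 0x17 = 0x5C.
P[3]: E(K, 0x4B) = 0xFC; 0xF8 ⊕ 0xFC = 0x04.

P[0] = 0x48, P[1] = 0x48, P[2] = 0x5C, P[3] = 0x04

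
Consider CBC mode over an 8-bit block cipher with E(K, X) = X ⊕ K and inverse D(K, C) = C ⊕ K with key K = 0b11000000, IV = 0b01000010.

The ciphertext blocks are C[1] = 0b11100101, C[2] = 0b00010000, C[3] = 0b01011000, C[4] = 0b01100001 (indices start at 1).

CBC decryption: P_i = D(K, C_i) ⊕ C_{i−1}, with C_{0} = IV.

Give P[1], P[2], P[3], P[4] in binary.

P[1]: D(K, 0b11100101) = 0b00100101; 0b00100101 ⊕ 0b01000010 = 0b01100111.
P[2]: D(K, 0b00010000) = 0b11010000; 0b11010000 ⊕ 0b11100101 = 0b00110101.
P[3]: D(K, 0b01011000) = 0b10011000; 0b10011000 ⊕ 0b00010000 = 0b10001000.
P[4]: D(K, 0b01100001) = 0b10100001; 0b10100001 ⊕ 0b01011000 = 0b11111001.

P[1] = 0b01100111, P[2] = 0b00110101, P[3] = 0b10001000, P[4] = 0b11111001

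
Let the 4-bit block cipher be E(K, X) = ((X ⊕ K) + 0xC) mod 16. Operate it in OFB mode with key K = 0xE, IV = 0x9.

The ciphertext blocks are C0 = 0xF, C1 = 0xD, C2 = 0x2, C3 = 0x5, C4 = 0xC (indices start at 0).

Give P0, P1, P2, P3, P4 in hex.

P0 = 0xC, P1 = 0x4, P2 = 0x1, P3 = 0xC, P4 = 0xF

OFB decryption: S_i = E(K, S_{i−1}) with S_{−1} = IV; P_i = C_i ⊕ S_i.
P0: S = E(K, 0x9) = 0x3; 0xF ⊕ 0x3 = 0xC.
P1: S = E(K, 0x3) = 0x9; 0xD ⊕ 0x9 = 0x4.
P2: S = E(K, 0x9) = 0x3; 0x2 ⊕ 0x3 = 0x1.
P3: S = E(K, 0x3) = 0x9; 0x5 ⊕ 0x9 = 0xC.
P4: S = E(K, 0x9) = 0x3; 0xC ⊕ 0x3 = 0xF.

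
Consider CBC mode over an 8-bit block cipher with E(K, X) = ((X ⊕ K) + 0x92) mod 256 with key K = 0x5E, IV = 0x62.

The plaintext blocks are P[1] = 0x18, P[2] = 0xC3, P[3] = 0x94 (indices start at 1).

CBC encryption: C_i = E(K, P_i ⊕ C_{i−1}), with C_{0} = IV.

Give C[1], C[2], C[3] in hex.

C[1]: P[1] ⊕ 0x62 = 0x7A; E(K, 0x7A) = 0xB6.
C[2]: P[2] ⊕ 0xB6 = 0x75; E(K, 0x75) = 0xBD.
C[3]: P[3] ⊕ 0xBD = 0x29; E(K, 0x29) = 0x09.

C[1] = 0xB6, C[2] = 0xBD, C[3] = 0x09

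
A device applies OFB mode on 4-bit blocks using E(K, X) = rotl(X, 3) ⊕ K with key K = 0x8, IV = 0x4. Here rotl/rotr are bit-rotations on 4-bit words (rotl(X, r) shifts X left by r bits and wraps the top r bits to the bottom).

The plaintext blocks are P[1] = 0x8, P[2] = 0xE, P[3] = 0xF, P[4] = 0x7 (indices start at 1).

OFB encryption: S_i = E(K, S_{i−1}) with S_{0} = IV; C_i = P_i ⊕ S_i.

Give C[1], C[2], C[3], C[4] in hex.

C[1]: S = E(K, 0x4) = 0xA; 0x8 ⊕ 0xA = 0x2.
C[2]: S = E(K, 0xA) = 0xD; 0xE ⊕ 0xD = 0x3.
C[3]: S = E(K, 0xD) = 0x6; 0xF ⊕ 0x6 = 0x9.
C[4]: S = E(K, 0x6) = 0xB; 0x7 ⊕ 0xB = 0xC.

C[1] = 0x2, C[2] = 0x3, C[3] = 0x9, C[4] = 0xC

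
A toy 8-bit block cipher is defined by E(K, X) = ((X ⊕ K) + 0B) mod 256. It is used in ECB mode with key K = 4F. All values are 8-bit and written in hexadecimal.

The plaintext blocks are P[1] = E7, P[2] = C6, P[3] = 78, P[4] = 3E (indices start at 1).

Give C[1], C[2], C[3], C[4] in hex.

C[1] = B3, C[2] = 94, C[3] = 42, C[4] = 7C

ECB encryption: C_i = E(K, P_i).
C[1]: E(K, E7) = B3.
C[2]: E(K, C6) = 94.
C[3]: E(K, 78) = 42.
C[4]: E(K, 3E) = 7C.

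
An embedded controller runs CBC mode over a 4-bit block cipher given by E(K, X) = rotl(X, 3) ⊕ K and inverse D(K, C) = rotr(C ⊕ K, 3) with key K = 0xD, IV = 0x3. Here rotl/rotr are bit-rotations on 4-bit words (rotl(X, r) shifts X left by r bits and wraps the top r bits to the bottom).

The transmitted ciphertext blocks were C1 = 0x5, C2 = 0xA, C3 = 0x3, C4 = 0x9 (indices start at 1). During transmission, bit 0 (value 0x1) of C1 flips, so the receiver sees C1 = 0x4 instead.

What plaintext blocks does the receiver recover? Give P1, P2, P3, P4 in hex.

P1 = 0x0, P2 = 0xA, P3 = 0x7, P4 = 0xB

CBC decryption: P_i = D(K, C_i) ⊕ C_{i−1}, with C_{0} = IV.
Only C1 changed, to 0x4. In CBC, a change in C_i garbles P_i and flips the same bit in P_{i+1}. Decrypting the received ciphertext:
P1: D(K, 0x4) = 0x3; 0x3 ⊕ 0x3 = 0x0.
P2: D(K, 0xA) = 0xE; 0xE ⊕ 0x4 = 0xA.
P3: D(K, 0x3) = 0xD; 0xD ⊕ 0xA = 0x7.
P4: D(K, 0x9) = 0x8; 0x8 ⊕ 0x3 = 0xB.
Blocks that differ from the original plaintext: P1, P2.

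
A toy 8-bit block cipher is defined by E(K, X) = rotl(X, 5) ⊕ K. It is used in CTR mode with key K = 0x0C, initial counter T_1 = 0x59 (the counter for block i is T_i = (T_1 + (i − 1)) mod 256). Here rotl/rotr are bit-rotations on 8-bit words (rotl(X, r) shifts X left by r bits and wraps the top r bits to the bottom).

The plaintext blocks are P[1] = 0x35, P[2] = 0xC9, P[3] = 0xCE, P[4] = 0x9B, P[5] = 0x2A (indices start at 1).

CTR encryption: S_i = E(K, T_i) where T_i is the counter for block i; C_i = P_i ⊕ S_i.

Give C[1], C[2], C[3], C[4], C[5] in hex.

C[1]: T = 0x59, S = E(K, T) = 0x27; 0x35 ⊕ 0x27 = 0x12.
C[2]: T = 0x5A, S = E(K, T) = 0x47; 0xC9 ⊕ 0x47 = 0x8E.
C[3]: T = 0x5B, S = E(K, T) = 0x67; 0xCE ⊕ 0x67 = 0xA9.
C[4]: T = 0x5C, S = E(K, T) = 0x87; 0x9B ⊕ 0x87 = 0x1C.
C[5]: T = 0x5D, S = E(K, T) = 0xA7; 0x2A ⊕ 0xA7 = 0x8D.

C[1] = 0x12, C[2] = 0x8E, C[3] = 0xA9, C[4] = 0x1C, C[5] = 0x8D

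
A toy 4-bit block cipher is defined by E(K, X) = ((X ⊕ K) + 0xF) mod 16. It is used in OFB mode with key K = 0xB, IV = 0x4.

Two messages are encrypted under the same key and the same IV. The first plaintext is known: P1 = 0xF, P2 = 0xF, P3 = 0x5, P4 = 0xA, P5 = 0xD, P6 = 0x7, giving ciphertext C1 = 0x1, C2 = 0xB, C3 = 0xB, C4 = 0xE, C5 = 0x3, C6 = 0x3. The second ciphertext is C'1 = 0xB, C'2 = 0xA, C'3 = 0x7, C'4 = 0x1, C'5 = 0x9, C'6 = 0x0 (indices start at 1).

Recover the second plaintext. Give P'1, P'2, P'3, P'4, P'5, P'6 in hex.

P'1 = 0x5, P'2 = 0xE, P'3 = 0x9, P'4 = 0x5, P'5 = 0x7, P'6 = 0x4

In OFB with a reused IV, both messages share the same keystream S_i, so C_i ⊕ C'_i = P_i ⊕ P'_i and thus P'_i = P_i ⊕ C_i ⊕ C'_i.
P'1: 0xF ⊕ 0x1 ⊕ 0xB = 0x5.
P'2: 0xF ⊕ 0xB ⊕ 0xA = 0xE.
P'3: 0x5 ⊕ 0xB ⊕ 0x7 = 0x9.
P'4: 0xA ⊕ 0xE ⊕ 0x1 = 0x5.
P'5: 0xD ⊕ 0x3 ⊕ 0x9 = 0x7.
P'6: 0x7 ⊕ 0x3 ⊕ 0x0 = 0x4.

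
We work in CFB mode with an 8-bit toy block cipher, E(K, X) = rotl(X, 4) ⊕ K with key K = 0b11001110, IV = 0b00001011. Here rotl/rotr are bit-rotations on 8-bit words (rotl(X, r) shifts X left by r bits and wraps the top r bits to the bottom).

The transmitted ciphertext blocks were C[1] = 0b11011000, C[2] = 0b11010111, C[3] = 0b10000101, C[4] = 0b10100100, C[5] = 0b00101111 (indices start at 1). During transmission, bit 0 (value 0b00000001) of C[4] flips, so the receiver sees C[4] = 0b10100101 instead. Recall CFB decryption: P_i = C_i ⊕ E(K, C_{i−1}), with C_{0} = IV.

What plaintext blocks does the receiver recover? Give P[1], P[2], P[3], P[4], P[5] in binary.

P[1] = 0b10100110, P[2] = 0b10010100, P[3] = 0b00110110, P[4] = 0b00110011, P[5] = 0b10111011

Only C[4] changed, to 0b10100101. In CFB, a change in C_i flips the same bit in P_i and garbles P_{i+1}. Decrypting the received ciphertext:
P[1]: E(K, 0b00001011) = 0b01111110; 0b11011000 ⊕ 0b01111110 = 0b10100110.
P[2]: E(K, 0b11011000) = 0b01000011; 0b11010111 ⊕ 0b01000011 = 0b10010100.
P[3]: E(K, 0b11010111) = 0b10110011; 0b10000101 ⊕ 0b10110011 = 0b00110110.
P[4]: E(K, 0b10000101) = 0b10010110; 0b10100101 ⊕ 0b10010110 = 0b00110011.
P[5]: E(K, 0b10100101) = 0b10010100; 0b00101111 ⊕ 0b10010100 = 0b10111011.
Blocks that differ from the original plaintext: P[4], P[5].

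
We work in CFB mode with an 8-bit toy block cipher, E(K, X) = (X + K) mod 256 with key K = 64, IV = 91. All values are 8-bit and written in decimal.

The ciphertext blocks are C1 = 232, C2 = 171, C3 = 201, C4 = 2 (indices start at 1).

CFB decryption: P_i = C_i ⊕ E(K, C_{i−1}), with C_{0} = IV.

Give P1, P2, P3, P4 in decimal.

P1: E(K, 91) = 155; 232 ⊕ 155 = 115.
P2: E(K, 232) = 40; 171 ⊕ 40 = 131.
P3: E(K, 171) = 235; 201 ⊕ 235 = 34.
P4: E(K, 201) = 9; 2 ⊕ 9 = 11.

P1 = 115, P2 = 131, P3 = 34, P4 = 11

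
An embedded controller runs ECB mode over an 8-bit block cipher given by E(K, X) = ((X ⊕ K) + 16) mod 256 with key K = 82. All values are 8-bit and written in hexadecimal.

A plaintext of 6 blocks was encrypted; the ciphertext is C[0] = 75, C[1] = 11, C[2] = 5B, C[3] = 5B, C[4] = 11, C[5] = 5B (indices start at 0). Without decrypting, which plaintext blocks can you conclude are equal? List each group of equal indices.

P[1] = P[4]; P[2] = P[3] = P[5]

ECB encrypts each block independently with the same key, so equal ciphertext blocks imply equal plaintext blocks.
C[1] = C[4] = 11, so P[1] = P[4].
C[2] = C[3] = C[5] = 5B, so P[2] = P[3] = P[5].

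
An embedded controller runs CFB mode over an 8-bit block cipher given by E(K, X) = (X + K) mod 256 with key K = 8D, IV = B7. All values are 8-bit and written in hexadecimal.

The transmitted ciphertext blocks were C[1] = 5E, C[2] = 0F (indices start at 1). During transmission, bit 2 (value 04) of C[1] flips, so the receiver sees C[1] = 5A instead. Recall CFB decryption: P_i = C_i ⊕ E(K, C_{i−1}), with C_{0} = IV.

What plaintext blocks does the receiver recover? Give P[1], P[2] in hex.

P[1] = 1E, P[2] = E8

Only C[1] changed, to 5A. In CFB, a change in C_i flips the same bit in P_i and garbles P_{i+1}. Decrypting the received ciphertext:
P[1]: E(K, B7) = 44; 5A ⊕ 44 = 1E.
P[2]: E(K, 5A) = E7; 0F ⊕ E7 = E8.
Blocks that differ from the original plaintext: P[1], P[2].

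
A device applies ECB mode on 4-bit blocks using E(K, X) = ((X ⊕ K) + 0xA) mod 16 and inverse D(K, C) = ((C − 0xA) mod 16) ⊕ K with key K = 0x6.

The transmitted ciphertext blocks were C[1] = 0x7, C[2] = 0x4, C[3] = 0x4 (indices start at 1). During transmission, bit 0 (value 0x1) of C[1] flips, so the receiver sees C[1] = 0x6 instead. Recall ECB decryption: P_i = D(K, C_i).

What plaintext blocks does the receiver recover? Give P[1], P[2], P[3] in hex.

Only C[1] changed, to 0x6. In ECB, a change in C_i affects only P_i. Decrypting the received ciphertext:
P[1]: D(K, 0x6) = 0xA.
P[2]: D(K, 0x4) = 0xC.
P[3]: D(K, 0x4) = 0xC.
Blocks that differ from the original plaintext: P[1].

P[1] = 0xA, P[2] = 0xC, P[3] = 0xC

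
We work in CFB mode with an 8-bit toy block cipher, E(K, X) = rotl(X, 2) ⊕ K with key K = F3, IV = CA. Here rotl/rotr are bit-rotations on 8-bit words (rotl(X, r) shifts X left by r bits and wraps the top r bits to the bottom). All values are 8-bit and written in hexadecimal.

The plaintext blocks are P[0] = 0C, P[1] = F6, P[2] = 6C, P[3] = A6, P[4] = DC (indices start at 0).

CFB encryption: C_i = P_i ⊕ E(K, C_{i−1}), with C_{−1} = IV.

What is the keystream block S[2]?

C[0]: E(K, CA) = D8; 0C ⊕ D8 = D4.
C[1]: E(K, D4) = A0; F6 ⊕ A0 = 56.
C[2]: E(K, 56) = AA; 6C ⊕ AA = C6.
So S[2] = AA.

AA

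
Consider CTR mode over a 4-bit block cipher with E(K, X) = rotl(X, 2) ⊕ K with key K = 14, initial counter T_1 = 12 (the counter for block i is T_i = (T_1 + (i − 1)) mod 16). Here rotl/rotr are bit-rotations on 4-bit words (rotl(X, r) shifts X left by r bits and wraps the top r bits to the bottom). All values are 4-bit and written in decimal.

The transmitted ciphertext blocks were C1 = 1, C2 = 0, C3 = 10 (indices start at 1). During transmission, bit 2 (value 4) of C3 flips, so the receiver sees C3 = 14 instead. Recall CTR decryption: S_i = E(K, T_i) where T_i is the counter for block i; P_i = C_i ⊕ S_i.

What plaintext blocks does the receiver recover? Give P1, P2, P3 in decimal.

Only C3 changed, to 14. In CTR, a change in C_i flips the same bit in P_i only; the keystream is unaffected. Decrypting the received ciphertext:
P1: T = 12, S = E(K, T) = 13; 1 ⊕ 13 = 12.
P2: T = 13, S = E(K, T) = 9; 0 ⊕ 9 = 9.
P3: T = 14, S = E(K, T) = 5; 14 ⊕ 5 = 11.
Blocks that differ from the original plaintext: P3.

P1 = 12, P2 = 9, P3 = 11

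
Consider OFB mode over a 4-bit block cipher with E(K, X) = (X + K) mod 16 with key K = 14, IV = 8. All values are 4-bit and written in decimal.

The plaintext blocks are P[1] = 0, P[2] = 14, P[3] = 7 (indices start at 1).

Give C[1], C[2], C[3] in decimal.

OFB encryption: S_i = E(K, S_{i−1}) with S_{0} = IV; C_i = P_i ⊕ S_i.
C[1]: S = E(K, 8) = 6; 0 ⊕ 6 = 6.
C[2]: S = E(K, 6) = 4; 14 ⊕ 4 = 10.
C[3]: S = E(K, 4) = 2; 7 ⊕ 2 = 5.

C[1] = 6, C[2] = 10, C[3] = 5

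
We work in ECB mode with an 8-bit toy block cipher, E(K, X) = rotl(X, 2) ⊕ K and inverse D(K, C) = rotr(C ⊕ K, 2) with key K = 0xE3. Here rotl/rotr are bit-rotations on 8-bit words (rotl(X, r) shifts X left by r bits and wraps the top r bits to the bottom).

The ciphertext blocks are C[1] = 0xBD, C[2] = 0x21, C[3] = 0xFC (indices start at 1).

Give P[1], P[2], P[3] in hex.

P[1] = 0x97, P[2] = 0xB0, P[3] = 0xC7

ECB decryption: P_i = D(K, C_i).
P[1]: D(K, 0xBD) = 0x97.
P[2]: D(K, 0x21) = 0xB0.
P[3]: D(K, 0xFC) = 0xC7.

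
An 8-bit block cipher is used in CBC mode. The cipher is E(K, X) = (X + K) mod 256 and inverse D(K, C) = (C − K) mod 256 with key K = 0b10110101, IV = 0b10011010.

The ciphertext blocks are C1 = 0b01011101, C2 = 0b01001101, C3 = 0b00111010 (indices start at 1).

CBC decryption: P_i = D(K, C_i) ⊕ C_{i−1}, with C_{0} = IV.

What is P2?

P2: D(K, 0b01001101) = 0b10011000; 0b10011000 ⊕ 0b01011101 = 0b11000101.

P2 = 0b11000101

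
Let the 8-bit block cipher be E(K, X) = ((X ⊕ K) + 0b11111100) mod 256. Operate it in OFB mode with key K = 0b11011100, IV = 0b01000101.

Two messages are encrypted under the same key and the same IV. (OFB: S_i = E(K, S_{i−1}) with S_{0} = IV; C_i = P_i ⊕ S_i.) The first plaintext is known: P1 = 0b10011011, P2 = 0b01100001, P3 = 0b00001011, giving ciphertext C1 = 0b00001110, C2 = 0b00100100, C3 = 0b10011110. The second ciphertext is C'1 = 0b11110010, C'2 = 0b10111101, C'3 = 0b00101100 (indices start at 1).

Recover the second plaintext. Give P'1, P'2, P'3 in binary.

P'1 = 0b01100111, P'2 = 0b11111000, P'3 = 0b10111001

In OFB with a reused IV, both messages share the same keystream S_i, so C_i ⊕ C'_i = P_i ⊕ P'_i and thus P'_i = P_i ⊕ C_i ⊕ C'_i.
P'1: 0b10011011 ⊕ 0b00001110 ⊕ 0b11110010 = 0b01100111.
P'2: 0b01100001 ⊕ 0b00100100 ⊕ 0b10111101 = 0b11111000.
P'3: 0b00001011 ⊕ 0b10011110 ⊕ 0b00101100 = 0b10111001.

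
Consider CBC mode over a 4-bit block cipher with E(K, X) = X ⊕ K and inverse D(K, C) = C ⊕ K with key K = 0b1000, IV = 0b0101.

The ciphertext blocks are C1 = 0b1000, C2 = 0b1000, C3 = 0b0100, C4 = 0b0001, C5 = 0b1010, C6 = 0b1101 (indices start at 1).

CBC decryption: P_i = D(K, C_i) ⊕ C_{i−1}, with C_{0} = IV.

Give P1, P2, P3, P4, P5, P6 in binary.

P1: D(K, 0b1000) = 0b0000; 0b0000 ⊕ 0b0101 = 0b0101.
P2: D(K, 0b1000) = 0b0000; 0b0000 ⊕ 0b1000 = 0b1000.
P3: D(K, 0b0100) = 0b1100; 0b1100 ⊕ 0b1000 = 0b0100.
P4: D(K, 0b0001) = 0b1001; 0b1001 ⊕ 0b0100 = 0b1101.
P5: D(K, 0b1010) = 0b0010; 0b0010 ⊕ 0b0001 = 0b0011.
P6: D(K, 0b1101) = 0b0101; 0b0101 ⊕ 0b1010 = 0b1111.

P1 = 0b0101, P2 = 0b1000, P3 = 0b0100, P4 = 0b1101, P5 = 0b0011, P6 = 0b1111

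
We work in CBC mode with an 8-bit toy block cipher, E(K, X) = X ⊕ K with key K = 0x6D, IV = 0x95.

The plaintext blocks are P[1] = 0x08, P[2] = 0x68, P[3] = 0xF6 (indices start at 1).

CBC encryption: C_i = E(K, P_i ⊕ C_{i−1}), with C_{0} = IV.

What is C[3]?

C[1]: P[1] ⊕ 0x95 = 0x9D; E(K, 0x9D) = 0xF0.
C[2]: P[2] ⊕ 0xF0 = 0x98; E(K, 0x98) = 0xF5.
C[3]: P[3] ⊕ 0xF5 = 0x03; E(K, 0x03) = 0x6E.

C[3] = 0x6E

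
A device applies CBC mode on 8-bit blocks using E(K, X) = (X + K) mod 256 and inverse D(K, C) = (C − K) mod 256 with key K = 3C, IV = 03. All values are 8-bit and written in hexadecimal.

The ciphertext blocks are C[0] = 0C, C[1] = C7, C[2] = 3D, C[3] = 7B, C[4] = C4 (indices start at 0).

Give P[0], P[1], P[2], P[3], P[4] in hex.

P[0] = D3, P[1] = 87, P[2] = C6, P[3] = 02, P[4] = F3

CBC decryption: P_i = D(K, C_i) ⊕ C_{i−1}, with C_{−1} = IV.
P[0]: D(K, 0C) = D0; D0 ⊕ 03 = D3.
P[1]: D(K, C7) = 8B; 8B ⊕ 0C = 87.
P[2]: D(K, 3D) = 01; 01 ⊕ C7 = C6.
P[3]: D(K, 7B) = 3F; 3F ⊕ 3D = 02.
P[4]: D(K, C4) = 88; 88 ⊕ 7B = F3.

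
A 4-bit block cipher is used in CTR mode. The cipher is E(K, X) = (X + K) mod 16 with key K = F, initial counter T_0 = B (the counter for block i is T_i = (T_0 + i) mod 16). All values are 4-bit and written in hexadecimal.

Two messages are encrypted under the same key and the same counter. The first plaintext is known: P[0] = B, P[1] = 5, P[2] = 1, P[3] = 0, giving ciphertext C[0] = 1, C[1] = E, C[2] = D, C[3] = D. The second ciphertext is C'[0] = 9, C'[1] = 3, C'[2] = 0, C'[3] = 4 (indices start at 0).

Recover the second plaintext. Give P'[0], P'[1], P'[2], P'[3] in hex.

In CTR with a reused counter, both messages share the same keystream S_i, so C_i ⊕ C'_i = P_i ⊕ P'_i and thus P'_i = P_i ⊕ C_i ⊕ C'_i.
P'[0]: B ⊕ 1 ⊕ 9 = 3.
P'[1]: 5 ⊕ E ⊕ 3 = 8.
P'[2]: 1 ⊕ D ⊕ 0 = C.
P'[3]: 0 ⊕ D ⊕ 4 = 9.

P'[0] = 3, P'[1] = 8, P'[2] = C, P'[3] = 9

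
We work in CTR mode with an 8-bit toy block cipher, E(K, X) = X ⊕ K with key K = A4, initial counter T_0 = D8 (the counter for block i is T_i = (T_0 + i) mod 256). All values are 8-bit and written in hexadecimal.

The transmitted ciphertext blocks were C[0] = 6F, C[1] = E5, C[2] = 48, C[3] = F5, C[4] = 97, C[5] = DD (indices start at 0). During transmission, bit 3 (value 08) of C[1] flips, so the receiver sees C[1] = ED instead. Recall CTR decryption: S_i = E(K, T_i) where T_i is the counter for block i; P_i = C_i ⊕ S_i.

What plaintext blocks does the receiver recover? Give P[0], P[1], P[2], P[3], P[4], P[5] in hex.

Only C[1] changed, to ED. In CTR, a change in C_i flips the same bit in P_i only; the keystream is unaffected. Decrypting the received ciphertext:
P[0]: T = D8, S = E(K, T) = 7C; 6F ⊕ 7C = 13.
P[1]: T = D9, S = E(K, T) = 7D; ED ⊕ 7D = 90.
P[2]: T = DA, S = E(K, T) = 7E; 48 ⊕ 7E = 36.
P[3]: T = DB, S = E(K, T) = 7F; F5 ⊕ 7F = 8A.
P[4]: T = DC, S = E(K, T) = 78; 97 ⊕ 78 = EF.
P[5]: T = DD, S = E(K, T) = 79; DD ⊕ 79 = A4.
Blocks that differ from the original plaintext: P[1].

P[0] = 13, P[1] = 90, P[2] = 36, P[3] = 8A, P[4] = EF, P[5] = A4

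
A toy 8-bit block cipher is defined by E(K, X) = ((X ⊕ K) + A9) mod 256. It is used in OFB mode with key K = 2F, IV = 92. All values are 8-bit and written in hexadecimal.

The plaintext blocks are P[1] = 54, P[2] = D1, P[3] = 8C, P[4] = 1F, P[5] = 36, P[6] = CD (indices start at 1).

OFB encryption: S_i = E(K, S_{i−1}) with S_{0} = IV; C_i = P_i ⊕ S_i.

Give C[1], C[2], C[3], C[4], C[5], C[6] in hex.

C[1]: S = E(K, 92) = 66; 54 ⊕ 66 = 32.
C[2]: S = E(K, 66) = F2; D1 ⊕ F2 = 23.
C[3]: S = E(K, F2) = 86; 8C ⊕ 86 = 0A.
C[4]: S = E(K, 86) = 52; 1F ⊕ 52 = 4D.
C[5]: S = E(K, 52) = 26; 36 ⊕ 26 = 10.
C[6]: S = E(K, 26) = B2; CD ⊕ B2 = 7F.

C[1] = 32, C[2] = 23, C[3] = 0A, C[4] = 4D, C[5] = 10, C[6] = 7F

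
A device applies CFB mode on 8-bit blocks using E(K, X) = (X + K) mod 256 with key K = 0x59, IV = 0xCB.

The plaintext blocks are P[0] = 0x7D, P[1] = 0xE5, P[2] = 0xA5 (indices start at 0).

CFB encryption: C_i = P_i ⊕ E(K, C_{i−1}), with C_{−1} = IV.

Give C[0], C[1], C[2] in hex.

C[0] = 0x59, C[1] = 0x57, C[2] = 0x15

C[0]: E(K, 0xCB) = 0x24; 0x7D ⊕ 0x24 = 0x59.
C[1]: E(K, 0x59) = 0xB2; 0xE5 ⊕ 0xB2 = 0x57.
C[2]: E(K, 0x57) = 0xB0; 0xA5 ⊕ 0xB0 = 0x15.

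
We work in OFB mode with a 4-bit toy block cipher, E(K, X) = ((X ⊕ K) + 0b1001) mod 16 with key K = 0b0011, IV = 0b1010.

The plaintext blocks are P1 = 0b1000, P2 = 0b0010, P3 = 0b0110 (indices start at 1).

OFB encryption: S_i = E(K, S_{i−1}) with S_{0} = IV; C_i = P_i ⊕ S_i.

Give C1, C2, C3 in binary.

C1 = 0b1010, C2 = 0b1000, C3 = 0b0100

C1: S = E(K, 0b1010) = 0b0010; 0b1000 ⊕ 0b0010 = 0b1010.
C2: S = E(K, 0b0010) = 0b1010; 0b0010 ⊕ 0b1010 = 0b1000.
C3: S = E(K, 0b1010) = 0b0010; 0b0110 ⊕ 0b0010 = 0b0100.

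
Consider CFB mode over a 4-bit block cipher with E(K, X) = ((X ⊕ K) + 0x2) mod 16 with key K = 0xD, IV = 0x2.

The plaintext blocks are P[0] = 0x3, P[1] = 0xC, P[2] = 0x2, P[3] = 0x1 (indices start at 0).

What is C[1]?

CFB encryption: C_i = P_i ⊕ E(K, C_{i−1}), with C_{−1} = IV.
C[0]: E(K, 0x2) = 0x1; 0x3 ⊕ 0x1 = 0x2.
C[1]: E(K, 0x2) = 0x1; 0xC ⊕ 0x1 = 0xD.

C[1] = 0xD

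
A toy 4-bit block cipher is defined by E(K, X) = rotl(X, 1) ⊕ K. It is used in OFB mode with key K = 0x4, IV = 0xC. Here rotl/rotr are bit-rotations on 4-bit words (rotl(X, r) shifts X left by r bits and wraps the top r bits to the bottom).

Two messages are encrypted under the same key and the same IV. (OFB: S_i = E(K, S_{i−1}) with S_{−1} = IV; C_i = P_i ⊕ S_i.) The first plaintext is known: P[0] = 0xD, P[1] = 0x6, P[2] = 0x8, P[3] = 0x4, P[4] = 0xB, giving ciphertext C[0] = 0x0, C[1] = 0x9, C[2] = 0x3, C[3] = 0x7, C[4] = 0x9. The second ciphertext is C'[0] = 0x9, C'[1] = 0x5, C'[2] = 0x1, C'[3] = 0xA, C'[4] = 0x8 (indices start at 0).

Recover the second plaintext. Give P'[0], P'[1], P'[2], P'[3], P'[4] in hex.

In OFB with a reused IV, both messages share the same keystream S_i, so C_i ⊕ C'_i = P_i ⊕ P'_i and thus P'_i = P_i ⊕ C_i ⊕ C'_i.
P'[0]: 0xD ⊕ 0x0 ⊕ 0x9 = 0x4.
P'[1]: 0x6 ⊕ 0x9 ⊕ 0x5 = 0xA.
P'[2]: 0x8 ⊕ 0x3 ⊕ 0x1 = 0xA.
P'[3]: 0x4 ⊕ 0x7 ⊕ 0xA = 0x9.
P'[4]: 0xB ⊕ 0x9 ⊕ 0x8 = 0xA.

P'[0] = 0x4, P'[1] = 0xA, P'[2] = 0xA, P'[3] = 0x9, P'[4] = 0xA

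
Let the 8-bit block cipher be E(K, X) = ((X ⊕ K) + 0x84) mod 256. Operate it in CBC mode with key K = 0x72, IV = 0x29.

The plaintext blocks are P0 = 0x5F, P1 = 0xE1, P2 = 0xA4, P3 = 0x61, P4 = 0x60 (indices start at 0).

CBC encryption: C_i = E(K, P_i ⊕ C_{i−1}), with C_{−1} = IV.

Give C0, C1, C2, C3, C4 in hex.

C0 = 0x88, C1 = 0x9F, C2 = 0xCD, C3 = 0x62, C4 = 0xF4

C0: P0 ⊕ 0x29 = 0x76; E(K, 0x76) = 0x88.
C1: P1 ⊕ 0x88 = 0x69; E(K, 0x69) = 0x9F.
C2: P2 ⊕ 0x9F = 0x3B; E(K, 0x3B) = 0xCD.
C3: P3 ⊕ 0xCD = 0xAC; E(K, 0xAC) = 0x62.
C4: P4 ⊕ 0x62 = 0x02; E(K, 0x02) = 0xF4.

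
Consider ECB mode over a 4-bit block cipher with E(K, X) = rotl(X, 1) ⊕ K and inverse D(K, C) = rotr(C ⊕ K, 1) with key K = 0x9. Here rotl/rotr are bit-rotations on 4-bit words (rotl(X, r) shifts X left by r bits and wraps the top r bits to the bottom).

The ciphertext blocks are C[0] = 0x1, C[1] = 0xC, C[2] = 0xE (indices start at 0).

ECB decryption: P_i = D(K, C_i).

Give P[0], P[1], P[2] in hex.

P[0]: D(K, 0x1) = 0x4.
P[1]: D(K, 0xC) = 0xA.
P[2]: D(K, 0xE) = 0xB.

P[0] = 0x4, P[1] = 0xA, P[2] = 0xB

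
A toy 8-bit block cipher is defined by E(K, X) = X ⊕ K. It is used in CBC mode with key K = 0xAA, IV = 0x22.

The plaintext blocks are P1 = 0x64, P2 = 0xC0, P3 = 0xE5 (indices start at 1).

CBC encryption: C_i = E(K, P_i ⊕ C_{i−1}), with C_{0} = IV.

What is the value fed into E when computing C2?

C1: P1 ⊕ 0x22 = 0x46; E(K, 0x46) = 0xEC.
C2: P2 ⊕ 0xEC = 0x2C; E(K, 0x2C) = 0x86.
So the input to E for block 2 is 0x2C.

0x2C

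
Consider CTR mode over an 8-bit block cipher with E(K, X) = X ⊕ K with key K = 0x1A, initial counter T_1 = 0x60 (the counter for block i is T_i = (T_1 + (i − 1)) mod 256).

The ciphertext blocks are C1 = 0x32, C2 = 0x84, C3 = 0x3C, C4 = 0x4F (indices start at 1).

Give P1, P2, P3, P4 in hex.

CTR decryption: S_i = E(K, T_i) where T_i is the counter for block i; P_i = C_i ⊕ S_i.
P1: T = 0x60, S = E(K, T) = 0x7A; 0x32 ⊕ 0x7A = 0x48.
P2: T = 0x61, S = E(K, T) = 0x7B; 0x84 ⊕ 0x7B = 0xFF.
P3: T = 0x62, S = E(K, T) = 0x78; 0x3C ⊕ 0x78 = 0x44.
P4: T = 0x63, S = E(K, T) = 0x79; 0x4F ⊕ 0x79 = 0x36.

P1 = 0x48, P2 = 0xFF, P3 = 0x44, P4 = 0x36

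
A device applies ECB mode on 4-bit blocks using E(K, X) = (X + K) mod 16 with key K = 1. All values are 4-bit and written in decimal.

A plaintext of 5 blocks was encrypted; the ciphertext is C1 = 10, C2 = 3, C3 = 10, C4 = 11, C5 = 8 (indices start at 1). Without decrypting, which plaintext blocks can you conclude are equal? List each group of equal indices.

ECB encrypts each block independently with the same key, so equal ciphertext blocks imply equal plaintext blocks.
C1 = C3 = 10, so P1 = P3.

P1 = P3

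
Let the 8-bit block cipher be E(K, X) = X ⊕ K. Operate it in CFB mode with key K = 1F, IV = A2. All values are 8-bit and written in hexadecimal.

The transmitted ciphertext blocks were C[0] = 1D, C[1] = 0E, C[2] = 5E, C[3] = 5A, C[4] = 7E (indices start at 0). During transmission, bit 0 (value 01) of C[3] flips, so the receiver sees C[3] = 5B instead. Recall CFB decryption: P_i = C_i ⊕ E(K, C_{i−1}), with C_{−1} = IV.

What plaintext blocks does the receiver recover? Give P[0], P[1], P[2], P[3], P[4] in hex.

P[0] = A0, P[1] = 0C, P[2] = 4F, P[3] = 1A, P[4] = 3A

Only C[3] changed, to 5B. In CFB, a change in C_i flips the same bit in P_i and garbles P_{i+1}. Decrypting the received ciphertext:
P[0]: E(K, A2) = BD; 1D ⊕ BD = A0.
P[1]: E(K, 1D) = 02; 0E ⊕ 02 = 0C.
P[2]: E(K, 0E) = 11; 5E ⊕ 11 = 4F.
P[3]: E(K, 5E) = 41; 5B ⊕ 41 = 1A.
P[4]: E(K, 5B) = 44; 7E ⊕ 44 = 3A.
Blocks that differ from the original plaintext: P[3], P[4].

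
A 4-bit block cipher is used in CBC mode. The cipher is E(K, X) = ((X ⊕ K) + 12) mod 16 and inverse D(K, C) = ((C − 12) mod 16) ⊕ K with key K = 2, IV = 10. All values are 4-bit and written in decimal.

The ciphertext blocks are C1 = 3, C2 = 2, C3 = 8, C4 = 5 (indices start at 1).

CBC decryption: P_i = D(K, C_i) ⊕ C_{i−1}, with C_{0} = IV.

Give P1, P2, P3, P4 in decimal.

P1 = 15, P2 = 7, P3 = 12, P4 = 3

P1: D(K, 3) = 5; 5 ⊕ 10 = 15.
P2: D(K, 2) = 4; 4 ⊕ 3 = 7.
P3: D(K, 8) = 14; 14 ⊕ 2 = 12.
P4: D(K, 5) = 11; 11 ⊕ 8 = 3.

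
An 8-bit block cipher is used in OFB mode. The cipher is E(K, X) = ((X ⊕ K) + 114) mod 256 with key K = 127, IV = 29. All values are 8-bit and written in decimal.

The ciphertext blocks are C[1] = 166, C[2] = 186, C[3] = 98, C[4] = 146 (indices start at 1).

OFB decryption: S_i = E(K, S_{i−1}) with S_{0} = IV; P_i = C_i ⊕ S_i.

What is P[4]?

P[1]: S = E(K, 29) = 212; 166 ⊕ 212 = 114.
P[2]: S = E(K, 212) = 29; 186 ⊕ 29 = 167.
P[3]: S = E(K, 29) = 212; 98 ⊕ 212 = 182.
P[4]: S = E(K, 212) = 29; 146 ⊕ 29 = 143.

P[4] = 143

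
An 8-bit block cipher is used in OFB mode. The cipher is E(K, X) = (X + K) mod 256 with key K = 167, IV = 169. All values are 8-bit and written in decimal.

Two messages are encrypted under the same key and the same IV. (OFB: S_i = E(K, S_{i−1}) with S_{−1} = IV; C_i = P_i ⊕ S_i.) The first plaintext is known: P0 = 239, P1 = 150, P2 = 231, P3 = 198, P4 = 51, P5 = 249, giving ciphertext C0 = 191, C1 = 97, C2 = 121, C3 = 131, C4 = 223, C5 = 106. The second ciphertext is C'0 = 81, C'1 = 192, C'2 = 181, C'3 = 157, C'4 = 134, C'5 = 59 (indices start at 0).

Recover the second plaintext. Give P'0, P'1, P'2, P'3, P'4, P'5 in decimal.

P'0 = 1, P'1 = 55, P'2 = 43, P'3 = 216, P'4 = 106, P'5 = 168

In OFB with a reused IV, both messages share the same keystream S_i, so C_i ⊕ C'_i = P_i ⊕ P'_i and thus P'_i = P_i ⊕ C_i ⊕ C'_i.
P'0: 239 ⊕ 191 ⊕ 81 = 1.
P'1: 150 ⊕ 97 ⊕ 192 = 55.
P'2: 231 ⊕ 121 ⊕ 181 = 43.
P'3: 198 ⊕ 131 ⊕ 157 = 216.
P'4: 51 ⊕ 223 ⊕ 134 = 106.
P'5: 249 ⊕ 106 ⊕ 59 = 168.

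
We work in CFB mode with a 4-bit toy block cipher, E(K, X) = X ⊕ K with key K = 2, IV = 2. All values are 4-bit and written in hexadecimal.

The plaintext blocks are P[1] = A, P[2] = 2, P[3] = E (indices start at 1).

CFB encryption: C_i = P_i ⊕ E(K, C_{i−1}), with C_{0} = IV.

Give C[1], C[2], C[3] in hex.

C[1] = A, C[2] = A, C[3] = 6

C[1]: E(K, 2) = 0; A ⊕ 0 = A.
C[2]: E(K, A) = 8; 2 ⊕ 8 = A.
C[3]: E(K, A) = 8; E ⊕ 8 = 6.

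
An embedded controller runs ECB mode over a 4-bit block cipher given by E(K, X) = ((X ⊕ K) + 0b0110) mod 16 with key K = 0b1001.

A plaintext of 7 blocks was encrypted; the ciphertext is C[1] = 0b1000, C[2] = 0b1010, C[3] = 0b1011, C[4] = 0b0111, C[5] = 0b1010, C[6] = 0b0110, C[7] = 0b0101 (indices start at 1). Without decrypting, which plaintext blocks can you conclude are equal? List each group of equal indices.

P[2] = P[5]

ECB encrypts each block independently with the same key, so equal ciphertext blocks imply equal plaintext blocks.
C[2] = C[5] = 0b1010, so P[2] = P[5].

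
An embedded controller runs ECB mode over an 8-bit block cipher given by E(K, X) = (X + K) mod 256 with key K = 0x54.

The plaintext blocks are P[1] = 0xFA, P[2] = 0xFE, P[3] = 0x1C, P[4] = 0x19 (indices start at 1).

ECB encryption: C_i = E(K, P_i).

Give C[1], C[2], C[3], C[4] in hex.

C[1] = 0x4E, C[2] = 0x52, C[3] = 0x70, C[4] = 0x6D

C[1]: E(K, 0xFA) = 0x4E.
C[2]: E(K, 0xFE) = 0x52.
C[3]: E(K, 0x1C) = 0x70.
C[4]: E(K, 0x19) = 0x6D.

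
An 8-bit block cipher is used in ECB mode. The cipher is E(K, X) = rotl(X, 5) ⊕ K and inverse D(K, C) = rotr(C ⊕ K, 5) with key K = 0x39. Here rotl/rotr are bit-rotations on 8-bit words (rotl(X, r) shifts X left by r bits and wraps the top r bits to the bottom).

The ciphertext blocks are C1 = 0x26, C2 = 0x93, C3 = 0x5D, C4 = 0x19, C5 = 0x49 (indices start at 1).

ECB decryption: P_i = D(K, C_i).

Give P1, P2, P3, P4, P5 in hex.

P1 = 0xF8, P2 = 0x55, P3 = 0x23, P4 = 0x01, P5 = 0x83

P1: D(K, 0x26) = 0xF8.
P2: D(K, 0x93) = 0x55.
P3: D(K, 0x5D) = 0x23.
P4: D(K, 0x19) = 0x01.
P5: D(K, 0x49) = 0x83.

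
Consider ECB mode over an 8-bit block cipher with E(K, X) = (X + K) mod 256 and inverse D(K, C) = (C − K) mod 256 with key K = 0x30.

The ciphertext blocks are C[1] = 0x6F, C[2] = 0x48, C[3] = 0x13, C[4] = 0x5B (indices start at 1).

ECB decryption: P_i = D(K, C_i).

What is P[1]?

P[1] = 0x3F

P[1]: D(K, 0x6F) = 0x3F.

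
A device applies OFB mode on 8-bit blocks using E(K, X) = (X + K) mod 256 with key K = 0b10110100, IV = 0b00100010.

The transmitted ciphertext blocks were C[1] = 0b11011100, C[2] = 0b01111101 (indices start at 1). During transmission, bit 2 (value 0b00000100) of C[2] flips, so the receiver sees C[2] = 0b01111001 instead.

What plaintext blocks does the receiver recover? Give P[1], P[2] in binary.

OFB decryption: S_i = E(K, S_{i−1}) with S_{0} = IV; P_i = C_i ⊕ S_i.
Only C[2] changed, to 0b01111001. In OFB, a change in C_i flips the same bit in P_i only; the keystream is unaffected. Decrypting the received ciphertext:
P[1]: S = E(K, 0b00100010) = 0b11010110; 0b11011100 ⊕ 0b11010110 = 0b00001010.
P[2]: S = E(K, 0b11010110) = 0b10001010; 0b01111001 ⊕ 0b10001010 = 0b11110011.
Blocks that differ from the original plaintext: P[2].

P[1] = 0b00001010, P[2] = 0b11110011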